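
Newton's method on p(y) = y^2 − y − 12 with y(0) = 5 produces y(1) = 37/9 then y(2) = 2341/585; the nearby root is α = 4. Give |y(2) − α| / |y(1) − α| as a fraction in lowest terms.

y(1) − α = 37/9 − 4 = 1/9, so |y(1) − α| = 1/9.
y(2) − α = 2341/585 − 4 = 1/585, so |y(2) − α| = 1/585.
Ratio = (1/585) / (1/9) = 1/65.

1/65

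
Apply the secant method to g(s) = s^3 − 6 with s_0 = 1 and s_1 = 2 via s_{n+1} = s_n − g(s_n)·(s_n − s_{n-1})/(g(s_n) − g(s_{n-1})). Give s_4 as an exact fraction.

g(1) = −5, g(2) = 2. s_2 = 2 − 2·(2 − 1)/(2 − (−5)) = 12/7.
g(2) = 2, g(12/7) = −330/343. s_3 = (12/7) − (−330/343)·((12/7) − 2)/((−330/343) − 2) = 459/254.
g(12/7) = −330/343, g(459/254) = −1619805/16387064. s_4 = (459/254) − (−1619805/16387064)·((459/254) − (12/7))/((−1619805/16387064) − (−330/343)) = 17817764/9802299.

17817764/9802299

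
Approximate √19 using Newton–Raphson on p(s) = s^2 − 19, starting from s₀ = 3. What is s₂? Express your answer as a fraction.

367/84

p'(s) = 2s.
p(3) = −10, p'(3) = 6, so s₁ = 3 − (−10)/6 = 14/3.
p(14/3) = 25/9, p'(14/3) = 28/3, so s₂ = (14/3) − (25/9)/(28/3) = 367/84.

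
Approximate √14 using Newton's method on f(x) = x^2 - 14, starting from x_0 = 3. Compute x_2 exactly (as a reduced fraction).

1033/276

f'(x) = 2x.
f(3) = -5, f'(3) = 6, so x_1 = 3 - (-5)/6 = 23/6.
f(23/6) = 25/36, f'(23/6) = 23/3, so x_2 = (23/6) - (25/36)/(23/3) = 1033/276.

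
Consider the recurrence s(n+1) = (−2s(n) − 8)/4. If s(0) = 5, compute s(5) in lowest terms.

s(1) = (−2·5 − 8)/4 = −9/2.
s(2) = (−2·(−9/2) − 8)/4 = 1/4.
s(3) = (−2·(1/4) − 8)/4 = −17/8.
s(4) = (−2·(−17/8) − 8)/4 = −15/16.
s(5) = (−2·(−15/16) − 8)/4 = −49/32.

−49/32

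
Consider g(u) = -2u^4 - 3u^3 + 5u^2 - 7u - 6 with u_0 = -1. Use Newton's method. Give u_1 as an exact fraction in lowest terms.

-11/18

g'(u) = -8u^3 - 9u^2 + 10u - 7.
g(-1) = 7, g'(-1) = -18, so u_1 = (-1) - 7/(-18) = -11/18.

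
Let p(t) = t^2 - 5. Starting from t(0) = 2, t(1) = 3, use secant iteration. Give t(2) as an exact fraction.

11/5

p(2) = -1, p(3) = 4. t(2) = 3 - 4·(3 - 2)/(4 - (-1)) = 11/5.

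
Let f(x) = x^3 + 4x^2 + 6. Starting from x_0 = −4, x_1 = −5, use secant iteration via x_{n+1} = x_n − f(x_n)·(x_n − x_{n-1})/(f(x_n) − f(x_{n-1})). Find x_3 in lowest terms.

f(−4) = 6, f(−5) = −19. x_2 = (−5) − (−19)·((−5) − (−4))/((−19) − 6) = −106/25.
f(−5) = −19, f(−106/25) = 26334/15625. x_3 = (−106/25) − (26334/15625)·((−106/25) − (−5))/((26334/15625) − (−19)) = −73180/17011.

−73180/17011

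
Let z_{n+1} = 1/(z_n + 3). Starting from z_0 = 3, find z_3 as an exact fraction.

19/63

z_1 = 1/(3 + 3) = 1/6.
z_2 = 1/(1/6 + 3) = 6/19.
z_3 = 1/(6/19 + 3) = 19/63.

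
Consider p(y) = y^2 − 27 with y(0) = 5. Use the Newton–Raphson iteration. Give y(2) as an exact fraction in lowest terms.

1351/260

p'(y) = 2y.
p(5) = −2, p'(5) = 10, so y(1) = 5 − (−2)/10 = 26/5.
p(26/5) = 1/25, p'(26/5) = 52/5, so y(2) = (26/5) − (1/25)/(52/5) = 1351/260.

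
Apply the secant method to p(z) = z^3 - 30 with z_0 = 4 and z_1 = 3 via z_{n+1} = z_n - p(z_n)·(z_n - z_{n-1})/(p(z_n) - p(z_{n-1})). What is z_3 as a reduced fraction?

p(4) = 34, p(3) = -3. z_2 = 3 - (-3)·(3 - 4)/((-3) - 34) = 114/37.
p(3) = -3, p(114/37) = -38046/50653. z_3 = (114/37) - (-38046/50653)·((114/37) - 3)/((-38046/50653) - (-3)) = 39340/12657.

39340/12657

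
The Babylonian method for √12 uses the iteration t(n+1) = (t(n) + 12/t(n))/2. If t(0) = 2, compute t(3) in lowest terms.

t(1) = (2 + 12/2)/2 = 4.
t(2) = (4 + 12/4)/2 = 7/2.
t(3) = (7/2 + 12/(7/2))/2 = 97/28.

97/28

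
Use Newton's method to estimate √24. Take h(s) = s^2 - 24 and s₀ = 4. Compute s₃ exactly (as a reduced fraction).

h'(s) = 2s.
h(4) = -8, h'(4) = 8, so s₁ = 4 - (-8)/8 = 5.
h(5) = 1, h'(5) = 10, so s₂ = 5 - 1/10 = 49/10.
h(49/10) = 1/100, h'(49/10) = 49/5, so s₃ = (49/10) - (1/100)/(49/5) = 4801/980.

4801/980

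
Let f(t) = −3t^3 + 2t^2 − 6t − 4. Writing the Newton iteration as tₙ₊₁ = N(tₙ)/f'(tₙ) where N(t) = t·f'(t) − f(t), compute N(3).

f'(t) = −9t^2 + 4t − 6.
N(t) = t·f'(t) − f(t) = t·(−9t^2 + 4t − 6) − (−3t^3 + 2t^2 − 6t − 4) = −6t^3 + 2t^2 + 4.
N(3) = −140.

−140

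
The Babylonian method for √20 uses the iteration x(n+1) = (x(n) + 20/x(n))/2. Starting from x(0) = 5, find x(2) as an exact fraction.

161/36

x(1) = (5 + 20/5)/2 = 9/2.
x(2) = (9/2 + 20/(9/2))/2 = 161/36.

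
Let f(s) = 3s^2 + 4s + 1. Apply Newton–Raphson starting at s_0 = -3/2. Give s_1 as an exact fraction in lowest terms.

f'(s) = 6s + 4.
f(-3/2) = 7/4, f'(-3/2) = -5, so s_1 = (-3/2) - (7/4)/(-5) = -23/20.

-23/20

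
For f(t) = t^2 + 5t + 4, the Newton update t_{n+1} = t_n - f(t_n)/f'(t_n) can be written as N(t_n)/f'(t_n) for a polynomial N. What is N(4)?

12

f'(t) = 2t + 5.
N(t) = t·f'(t) - f(t) = t·(2t + 5) - (t^2 + 5t + 4) = t^2 - 4.
N(4) = 12.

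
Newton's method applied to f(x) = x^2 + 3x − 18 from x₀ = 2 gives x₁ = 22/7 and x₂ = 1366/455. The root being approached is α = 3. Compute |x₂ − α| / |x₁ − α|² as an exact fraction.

7/65

x₁ − α = 22/7 − 3 = 1/7, so |x₁ − α| = 1/7.
x₂ − α = 1366/455 − 3 = 1/455, so |x₂ − α| = 1/455.
|x₁ − α|² = 1/49.
Ratio = (1/455) / (1/49) = 7/65.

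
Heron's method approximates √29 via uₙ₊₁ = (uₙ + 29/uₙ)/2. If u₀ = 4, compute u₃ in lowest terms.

u₁ = (4 + 29/4)/2 = 45/8.
u₂ = (45/8 + 29/(45/8))/2 = 3881/720.
u₃ = (3881/720 + 29/(3881/720))/2 = 30095761/5588640.

30095761/5588640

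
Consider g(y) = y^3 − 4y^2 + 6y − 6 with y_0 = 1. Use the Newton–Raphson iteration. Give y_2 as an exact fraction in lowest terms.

g'(y) = 3y^2 − 8y + 6.
g(1) = −3, g'(1) = 1, so y_1 = 1 − (−3)/1 = 4.
g(4) = 18, g'(4) = 22, so y_2 = 4 − 18/22 = 35/11.

35/11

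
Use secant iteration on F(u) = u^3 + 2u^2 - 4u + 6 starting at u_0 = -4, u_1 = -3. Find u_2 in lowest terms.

F(-4) = -10, F(-3) = 9. u_2 = (-3) - 9·((-3) - (-4))/(9 - (-10)) = -66/19.

-66/19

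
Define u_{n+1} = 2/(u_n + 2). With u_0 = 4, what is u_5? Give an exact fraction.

27/37

u_1 = 2/(4 + 2) = 1/3.
u_2 = 2/(1/3 + 2) = 6/7.
u_3 = 2/(6/7 + 2) = 7/10.
u_4 = 2/(7/10 + 2) = 20/27.
u_5 = 2/(20/27 + 2) = 27/37.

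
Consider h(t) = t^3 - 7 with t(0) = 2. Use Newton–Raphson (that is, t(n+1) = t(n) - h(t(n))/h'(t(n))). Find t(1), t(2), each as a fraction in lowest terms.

h'(t) = 3t^2.
h(2) = 1, h'(2) = 12, so t(1) = 2 - 1/12 = 23/12.
h(23/12) = 71/1728, h'(23/12) = 529/48, so t(2) = (23/12) - (71/1728)/(529/48) = 18215/9522.

t(1) = 23/12, t(2) = 18215/9522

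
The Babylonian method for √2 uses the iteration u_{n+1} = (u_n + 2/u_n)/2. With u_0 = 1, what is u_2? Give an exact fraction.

17/12

u_1 = (1 + 2/1)/2 = 3/2.
u_2 = (3/2 + 2/(3/2))/2 = 17/12.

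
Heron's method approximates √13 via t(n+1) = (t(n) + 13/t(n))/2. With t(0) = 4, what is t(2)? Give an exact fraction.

1673/464

t(1) = (4 + 13/4)/2 = 29/8.
t(2) = (29/8 + 13/(29/8))/2 = 1673/464.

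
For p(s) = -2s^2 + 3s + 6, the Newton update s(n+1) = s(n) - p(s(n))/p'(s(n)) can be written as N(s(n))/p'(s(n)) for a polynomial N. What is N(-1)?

-8

p'(s) = -4s + 3.
N(s) = s·p'(s) - p(s) = s·(-4s + 3) - (-2s^2 + 3s + 6) = -2s^2 - 6.
N(-1) = -8.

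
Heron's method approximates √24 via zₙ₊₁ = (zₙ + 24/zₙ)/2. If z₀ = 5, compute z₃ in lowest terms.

46099201/9409960

z₁ = (5 + 24/5)/2 = 49/10.
z₂ = (49/10 + 24/(49/10))/2 = 4801/980.
z₃ = (4801/980 + 24/(4801/980))/2 = 46099201/9409960.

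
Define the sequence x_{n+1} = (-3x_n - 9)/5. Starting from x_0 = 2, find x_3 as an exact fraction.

-9/5

x_1 = (-3·2 - 9)/5 = -3.
x_2 = (-3·(-3) - 9)/5 = 0.
x_3 = (-3·0 - 9)/5 = -9/5.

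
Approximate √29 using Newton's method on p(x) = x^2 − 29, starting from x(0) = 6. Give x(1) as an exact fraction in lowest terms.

65/12

p'(x) = 2x.
p(6) = 7, p'(6) = 12, so x(1) = 6 − 7/12 = 65/12.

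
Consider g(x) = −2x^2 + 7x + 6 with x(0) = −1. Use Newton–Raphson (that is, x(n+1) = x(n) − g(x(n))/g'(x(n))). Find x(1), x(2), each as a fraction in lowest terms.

g'(x) = −4x + 7.
g(−1) = −3, g'(−1) = 11, so x(1) = (−1) − (−3)/11 = −8/11.
g(−8/11) = −18/121, g'(−8/11) = 109/11, so x(2) = (−8/11) − (−18/121)/(109/11) = −854/1199.

x(1) = −8/11, x(2) = −854/1199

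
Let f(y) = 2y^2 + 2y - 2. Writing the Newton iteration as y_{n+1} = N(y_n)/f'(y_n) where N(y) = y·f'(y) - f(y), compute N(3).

f'(y) = 4y + 2.
N(y) = y·f'(y) - f(y) = y·(4y + 2) - (2y^2 + 2y - 2) = 2y^2 + 2.
N(3) = 20.

20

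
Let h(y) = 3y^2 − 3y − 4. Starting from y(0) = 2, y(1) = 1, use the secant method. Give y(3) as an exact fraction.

h(2) = 2, h(1) = −4. y(2) = 1 − (−4)·(1 − 2)/((−4) − 2) = 5/3.
h(1) = −4, h(5/3) = −2/3. y(3) = (5/3) − (−2/3)·((5/3) − 1)/((−2/3) − (−4)) = 9/5.

9/5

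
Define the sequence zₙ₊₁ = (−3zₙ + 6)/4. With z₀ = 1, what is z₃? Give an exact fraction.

z₁ = (−3·1 + 6)/4 = 3/4.
z₂ = (−3·(3/4) + 6)/4 = 15/16.
z₃ = (−3·(15/16) + 6)/4 = 51/64.

51/64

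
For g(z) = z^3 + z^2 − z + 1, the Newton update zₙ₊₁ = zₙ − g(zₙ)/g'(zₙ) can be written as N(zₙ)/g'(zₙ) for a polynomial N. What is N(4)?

143

g'(z) = 3z^2 + 2z − 1.
N(z) = z·g'(z) − g(z) = z·(3z^2 + 2z − 1) − (z^3 + z^2 − z + 1) = 2z^3 + z^2 − 1.
N(4) = 143.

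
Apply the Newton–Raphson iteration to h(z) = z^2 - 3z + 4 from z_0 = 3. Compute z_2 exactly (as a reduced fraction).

-11/3

h'(z) = 2z - 3.
h(3) = 4, h'(3) = 3, so z_1 = 3 - 4/3 = 5/3.
h(5/3) = 16/9, h'(5/3) = 1/3, so z_2 = (5/3) - (16/9)/(1/3) = -11/3.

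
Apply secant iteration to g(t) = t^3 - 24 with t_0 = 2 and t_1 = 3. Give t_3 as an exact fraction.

g(2) = -16, g(3) = 3. t_2 = 3 - 3·(3 - 2)/(3 - (-16)) = 54/19.
g(3) = 3, g(54/19) = -7152/6859. t_3 = (54/19) - (-7152/6859)·((54/19) - 3)/((-7152/6859) - 3) = 8882/3081.

8882/3081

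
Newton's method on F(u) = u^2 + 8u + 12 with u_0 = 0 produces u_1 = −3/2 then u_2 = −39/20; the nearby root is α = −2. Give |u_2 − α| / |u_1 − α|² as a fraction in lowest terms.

u_1 − α = −3/2 − (−2) = −3/2 + 2 = 1/2, so |u_1 − α| = 1/2.
u_2 − α = −39/20 − (−2) = −39/20 + 2 = 1/20, so |u_2 − α| = 1/20.
|u_1 − α|² = 1/4.
Ratio = (1/20) / (1/4) = 1/5.

1/5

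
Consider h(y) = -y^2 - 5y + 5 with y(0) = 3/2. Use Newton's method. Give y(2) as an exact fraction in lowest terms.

5961/6976

h'(y) = -2y - 5.
h(3/2) = -19/4, h'(3/2) = -8, so y(1) = (3/2) - (-19/4)/(-8) = 29/32.
h(29/32) = -361/1024, h'(29/32) = -109/16, so y(2) = (29/32) - (-361/1024)/(-109/16) = 5961/6976.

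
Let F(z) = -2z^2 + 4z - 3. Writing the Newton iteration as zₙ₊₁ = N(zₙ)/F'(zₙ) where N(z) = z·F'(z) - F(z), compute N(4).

-29

F'(z) = -4z + 4.
N(z) = z·F'(z) - F(z) = z·(-4z + 4) - (-2z^2 + 4z - 3) = -2z^2 + 3.
N(4) = -29.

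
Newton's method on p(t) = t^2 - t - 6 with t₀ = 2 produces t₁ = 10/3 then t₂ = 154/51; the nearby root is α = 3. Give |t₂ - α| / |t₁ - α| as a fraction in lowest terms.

1/17

t₁ - α = 10/3 - 3 = 1/3, so |t₁ - α| = 1/3.
t₂ - α = 154/51 - 3 = 1/51, so |t₂ - α| = 1/51.
Ratio = (1/51) / (1/3) = 1/17.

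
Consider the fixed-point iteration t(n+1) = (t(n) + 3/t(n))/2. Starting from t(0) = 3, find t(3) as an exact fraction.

t(1) = (3 + 3/3)/2 = 2.
t(2) = (2 + 3/2)/2 = 7/4.
t(3) = (7/4 + 3/(7/4))/2 = 97/56.

97/56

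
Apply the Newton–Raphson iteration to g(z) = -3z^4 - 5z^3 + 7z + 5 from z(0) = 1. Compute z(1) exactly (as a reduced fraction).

g'(z) = -12z^3 - 15z^2 + 7.
g(1) = 4, g'(1) = -20, so z(1) = 1 - 4/(-20) = 6/5.

6/5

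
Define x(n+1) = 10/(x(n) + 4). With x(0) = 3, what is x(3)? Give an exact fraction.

190/111

x(1) = 10/(3 + 4) = 10/7.
x(2) = 10/(10/7 + 4) = 35/19.
x(3) = 10/(35/19 + 4) = 190/111.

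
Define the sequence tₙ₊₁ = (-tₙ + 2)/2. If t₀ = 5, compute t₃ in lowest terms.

1/8

t₁ = (-5 + 2)/2 = -3/2.
t₂ = (-(-3/2) + 2)/2 = 7/4.
t₃ = (-(7/4) + 2)/2 = 1/8.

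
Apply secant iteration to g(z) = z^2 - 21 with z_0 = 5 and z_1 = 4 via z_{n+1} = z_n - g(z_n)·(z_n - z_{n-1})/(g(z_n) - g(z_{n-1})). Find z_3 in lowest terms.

353/77

g(5) = 4, g(4) = -5. z_2 = 4 - (-5)·(4 - 5)/((-5) - 4) = 41/9.
g(4) = -5, g(41/9) = -20/81. z_3 = (41/9) - (-20/81)·((41/9) - 4)/((-20/81) - (-5)) = 353/77.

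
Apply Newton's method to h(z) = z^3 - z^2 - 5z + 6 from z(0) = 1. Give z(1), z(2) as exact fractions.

z(1) = 5/4, z(2) = 13/10

h'(z) = 3z^2 - 2z - 5.
h(1) = 1, h'(1) = -4, so z(1) = 1 - 1/(-4) = 5/4.
h(5/4) = 9/64, h'(5/4) = -45/16, so z(2) = (5/4) - (9/64)/(-45/16) = 13/10.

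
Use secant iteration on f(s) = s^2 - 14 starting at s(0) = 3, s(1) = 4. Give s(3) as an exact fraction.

101/27

f(3) = -5, f(4) = 2. s(2) = 4 - 2·(4 - 3)/(2 - (-5)) = 26/7.
f(4) = 2, f(26/7) = -10/49. s(3) = (26/7) - (-10/49)·((26/7) - 4)/((-10/49) - 2) = 101/27.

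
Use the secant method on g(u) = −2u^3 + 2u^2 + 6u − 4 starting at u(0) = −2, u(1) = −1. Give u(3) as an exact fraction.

g(−2) = 8, g(−1) = −6. u(2) = (−1) − (−6)·((−1) − (−2))/((−6) − 8) = −10/7.
g(−1) = −6, g(−10/7) = −912/343. u(3) = (−10/7) − (−912/343)·((−10/7) − (−1))/((−912/343) − (−6)) = −338/191.

−338/191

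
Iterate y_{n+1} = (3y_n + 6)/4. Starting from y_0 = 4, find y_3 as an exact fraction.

y_1 = (3·4 + 6)/4 = 9/2.
y_2 = (3·(9/2) + 6)/4 = 39/8.
y_3 = (3·(39/8) + 6)/4 = 165/32.

165/32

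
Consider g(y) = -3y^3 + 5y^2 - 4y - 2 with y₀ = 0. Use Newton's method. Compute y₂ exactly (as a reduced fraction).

-16/45

g'(y) = -9y^2 + 10y - 4.
g(0) = -2, g'(0) = -4, so y₁ = 0 - (-2)/(-4) = -1/2.
g(-1/2) = 13/8, g'(-1/2) = -45/4, so y₂ = (-1/2) - (13/8)/(-45/4) = -16/45.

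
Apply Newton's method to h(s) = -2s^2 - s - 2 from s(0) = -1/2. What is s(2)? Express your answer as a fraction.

5/14

h'(s) = -4s - 1.
h(-1/2) = -2, h'(-1/2) = 1, so s(1) = (-1/2) - (-2)/1 = 3/2.
h(3/2) = -8, h'(3/2) = -7, so s(2) = (3/2) - (-8)/(-7) = 5/14.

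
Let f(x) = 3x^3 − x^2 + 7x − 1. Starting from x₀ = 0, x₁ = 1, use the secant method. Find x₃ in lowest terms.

17/125

f(0) = −1, f(1) = 8. x₂ = 1 − 8·(1 − 0)/(8 − (−1)) = 1/9.
f(1) = 8, f(1/9) = −56/243. x₃ = (1/9) − (−56/243)·((1/9) − 1)/((−56/243) − 8) = 17/125.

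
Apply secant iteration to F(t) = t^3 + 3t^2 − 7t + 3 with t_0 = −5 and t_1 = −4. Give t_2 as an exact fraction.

F(−5) = −12, F(−4) = 15. t_2 = (−4) − 15·((−4) − (−5))/(15 − (−12)) = −41/9.

−41/9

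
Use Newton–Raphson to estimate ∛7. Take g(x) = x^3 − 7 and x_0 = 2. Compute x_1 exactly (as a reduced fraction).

23/12

g'(x) = 3x^2.
g(2) = 1, g'(2) = 12, so x_1 = 2 − 1/12 = 23/12.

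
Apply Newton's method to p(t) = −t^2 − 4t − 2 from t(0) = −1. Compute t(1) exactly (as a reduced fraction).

p'(t) = −2t − 4.
p(−1) = 1, p'(−1) = −2, so t(1) = (−1) − 1/(−2) = −1/2.

−1/2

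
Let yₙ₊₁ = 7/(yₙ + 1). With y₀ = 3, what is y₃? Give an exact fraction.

77/39

y₁ = 7/(3 + 1) = 7/4.
y₂ = 7/(7/4 + 1) = 28/11.
y₃ = 7/(28/11 + 1) = 77/39.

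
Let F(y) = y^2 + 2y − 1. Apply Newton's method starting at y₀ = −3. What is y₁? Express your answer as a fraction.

F'(y) = 2y + 2.
F(−3) = 2, F'(−3) = −4, so y₁ = (−3) − 2/(−4) = −5/2.

−5/2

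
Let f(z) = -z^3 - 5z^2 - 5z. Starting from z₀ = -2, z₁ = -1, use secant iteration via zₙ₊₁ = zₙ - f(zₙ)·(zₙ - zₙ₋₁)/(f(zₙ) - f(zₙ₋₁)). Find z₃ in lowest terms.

f(-2) = -2, f(-1) = 1. z₂ = (-1) - 1·((-1) - (-2))/(1 - (-2)) = -4/3.
f(-1) = 1, f(-4/3) = 4/27. z₃ = (-4/3) - (4/27)·((-4/3) - (-1))/((4/27) - 1) = -32/23.

-32/23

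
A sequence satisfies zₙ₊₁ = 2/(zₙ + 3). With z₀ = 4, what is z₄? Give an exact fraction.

166/295

z₁ = 2/(4 + 3) = 2/7.
z₂ = 2/(2/7 + 3) = 14/23.
z₃ = 2/(14/23 + 3) = 46/83.
z₄ = 2/(46/83 + 3) = 166/295.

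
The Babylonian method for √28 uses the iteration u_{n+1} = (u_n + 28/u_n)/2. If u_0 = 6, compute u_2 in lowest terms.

u_1 = (6 + 28/6)/2 = 16/3.
u_2 = (16/3 + 28/(16/3))/2 = 127/24.

127/24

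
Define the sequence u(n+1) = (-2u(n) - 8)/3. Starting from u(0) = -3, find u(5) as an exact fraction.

u(1) = (-2·(-3) - 8)/3 = -2/3.
u(2) = (-2·(-2/3) - 8)/3 = -20/9.
u(3) = (-2·(-20/9) - 8)/3 = -32/27.
u(4) = (-2·(-32/27) - 8)/3 = -152/81.
u(5) = (-2·(-152/81) - 8)/3 = -344/243.

-344/243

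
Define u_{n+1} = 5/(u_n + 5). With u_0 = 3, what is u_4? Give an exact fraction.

53/62

u_1 = 5/(3 + 5) = 5/8.
u_2 = 5/(5/8 + 5) = 8/9.
u_3 = 5/(8/9 + 5) = 45/53.
u_4 = 5/(45/53 + 5) = 53/62.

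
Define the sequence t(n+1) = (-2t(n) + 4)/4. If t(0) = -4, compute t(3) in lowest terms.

5/4

t(1) = (-2·(-4) + 4)/4 = 3.
t(2) = (-2·3 + 4)/4 = -1/2.
t(3) = (-2·(-1/2) + 4)/4 = 5/4.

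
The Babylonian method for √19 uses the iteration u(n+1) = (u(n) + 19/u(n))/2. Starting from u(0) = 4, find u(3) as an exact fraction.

11916881/2733920

u(1) = (4 + 19/4)/2 = 35/8.
u(2) = (35/8 + 19/(35/8))/2 = 2441/560.
u(3) = (2441/560 + 19/(2441/560))/2 = 11916881/2733920.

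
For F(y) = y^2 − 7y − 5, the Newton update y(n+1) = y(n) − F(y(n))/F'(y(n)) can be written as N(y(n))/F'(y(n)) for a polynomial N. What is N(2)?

9

F'(y) = 2y − 7.
N(y) = y·F'(y) − F(y) = y·(2y − 7) − (y^2 − 7y − 5) = y^2 + 5.
N(2) = 9.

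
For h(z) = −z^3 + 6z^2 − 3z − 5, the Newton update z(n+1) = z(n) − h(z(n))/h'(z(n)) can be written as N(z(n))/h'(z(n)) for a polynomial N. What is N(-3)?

113

h'(z) = −3z^2 + 12z − 3.
N(z) = z·h'(z) − h(z) = z·(−3z^2 + 12z − 3) − (−z^3 + 6z^2 − 3z − 5) = −2z^3 + 6z^2 + 5.
N(-3) = 113.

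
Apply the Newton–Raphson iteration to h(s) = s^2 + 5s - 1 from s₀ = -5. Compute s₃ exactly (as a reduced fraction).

-509626/98145

h'(s) = 2s + 5.
h(-5) = -1, h'(-5) = -5, so s₁ = (-5) - (-1)/(-5) = -26/5.
h(-26/5) = 1/25, h'(-26/5) = -27/5, so s₂ = (-26/5) - (1/25)/(-27/5) = -701/135.
h(-701/135) = 1/18225, h'(-701/135) = -727/135, so s₃ = (-701/135) - (1/18225)/(-727/135) = -509626/98145.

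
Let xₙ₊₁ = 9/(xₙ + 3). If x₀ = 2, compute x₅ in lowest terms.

63/34

x₁ = 9/(2 + 3) = 9/5.
x₂ = 9/(9/5 + 3) = 15/8.
x₃ = 9/(15/8 + 3) = 24/13.
x₄ = 9/(24/13 + 3) = 13/7.
x₅ = 9/(13/7 + 3) = 63/34.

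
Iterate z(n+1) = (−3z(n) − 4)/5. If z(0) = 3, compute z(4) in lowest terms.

−29/625

z(1) = (−3·3 − 4)/5 = −13/5.
z(2) = (−3·(−13/5) − 4)/5 = 19/25.
z(3) = (−3·(19/25) − 4)/5 = −157/125.
z(4) = (−3·(−157/125) − 4)/5 = −29/625.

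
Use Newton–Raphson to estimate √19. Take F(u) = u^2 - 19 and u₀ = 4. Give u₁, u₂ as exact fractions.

u₁ = 35/8, u₂ = 2441/560

F'(u) = 2u.
F(4) = -3, F'(4) = 8, so u₁ = 4 - (-3)/8 = 35/8.
F(35/8) = 9/64, F'(35/8) = 35/4, so u₂ = (35/8) - (9/64)/(35/4) = 2441/560.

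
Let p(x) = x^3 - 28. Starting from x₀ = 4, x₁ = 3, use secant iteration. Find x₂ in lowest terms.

112/37

p(4) = 36, p(3) = -1. x₂ = 3 - (-1)·(3 - 4)/((-1) - 36) = 112/37.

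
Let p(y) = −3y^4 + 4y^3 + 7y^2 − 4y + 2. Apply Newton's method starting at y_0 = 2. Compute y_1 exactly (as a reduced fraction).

p'(y) = −12y^3 + 12y^2 + 14y − 4.
p(2) = 6, p'(2) = −24, so y_1 = 2 − 6/(−24) = 9/4.

9/4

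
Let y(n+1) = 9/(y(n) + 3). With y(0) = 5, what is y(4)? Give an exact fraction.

y(1) = 9/(5 + 3) = 9/8.
y(2) = 9/(9/8 + 3) = 24/11.
y(3) = 9/(24/11 + 3) = 33/19.
y(4) = 9/(33/19 + 3) = 19/10.

19/10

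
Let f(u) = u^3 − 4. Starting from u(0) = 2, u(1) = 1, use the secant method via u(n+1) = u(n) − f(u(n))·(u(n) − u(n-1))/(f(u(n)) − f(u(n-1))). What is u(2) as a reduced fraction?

f(2) = 4, f(1) = −3. u(2) = 1 − (−3)·(1 − 2)/((−3) − 4) = 10/7.

10/7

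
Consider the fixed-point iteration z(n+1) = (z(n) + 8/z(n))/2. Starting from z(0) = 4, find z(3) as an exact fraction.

z(1) = (4 + 8/4)/2 = 3.
z(2) = (3 + 8/3)/2 = 17/6.
z(3) = (17/6 + 8/(17/6))/2 = 577/204.

577/204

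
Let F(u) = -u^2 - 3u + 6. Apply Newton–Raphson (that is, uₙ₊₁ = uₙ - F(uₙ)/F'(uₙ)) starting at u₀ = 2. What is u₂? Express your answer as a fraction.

F'(u) = -2u - 3.
F(2) = -4, F'(2) = -7, so u₁ = 2 - (-4)/(-7) = 10/7.
F(10/7) = -16/49, F'(10/7) = -41/7, so u₂ = (10/7) - (-16/49)/(-41/7) = 394/287.

394/287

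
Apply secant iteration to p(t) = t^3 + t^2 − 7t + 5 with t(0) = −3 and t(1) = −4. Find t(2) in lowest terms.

p(−3) = 8, p(−4) = −15. t(2) = (−4) − (−15)·((−4) − (−3))/((−15) − 8) = −77/23.

−77/23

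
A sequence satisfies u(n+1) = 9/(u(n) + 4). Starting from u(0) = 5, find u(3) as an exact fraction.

u(1) = 9/(5 + 4) = 1.
u(2) = 9/(1 + 4) = 9/5.
u(3) = 9/(9/5 + 4) = 45/29.

45/29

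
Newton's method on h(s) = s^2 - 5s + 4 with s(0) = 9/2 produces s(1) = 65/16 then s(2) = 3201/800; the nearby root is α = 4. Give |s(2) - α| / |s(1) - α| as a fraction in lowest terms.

s(1) - α = 65/16 - 4 = 1/16, so |s(1) - α| = 1/16.
s(2) - α = 3201/800 - 4 = 1/800, so |s(2) - α| = 1/800.
Ratio = (1/800) / (1/16) = 1/50.

1/50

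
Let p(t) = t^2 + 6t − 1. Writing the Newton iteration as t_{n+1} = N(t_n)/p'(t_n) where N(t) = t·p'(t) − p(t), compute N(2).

p'(t) = 2t + 6.
N(t) = t·p'(t) − p(t) = t·(2t + 6) − (t^2 + 6t − 1) = t^2 + 1.
N(2) = 5.

5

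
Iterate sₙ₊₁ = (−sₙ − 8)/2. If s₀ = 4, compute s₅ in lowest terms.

−23/8

s₁ = (−4 − 8)/2 = −6.
s₂ = (−(−6) − 8)/2 = −1.
s₃ = (−(−1) − 8)/2 = −7/2.
s₄ = (−(−7/2) − 8)/2 = −9/4.
s₅ = (−(−9/4) − 8)/2 = −23/8.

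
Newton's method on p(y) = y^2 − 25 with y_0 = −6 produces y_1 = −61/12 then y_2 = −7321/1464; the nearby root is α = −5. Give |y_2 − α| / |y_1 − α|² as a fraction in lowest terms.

6/61

y_1 − α = −61/12 − (−5) = −61/12 + 5 = −1/12, so |y_1 − α| = 1/12.
y_2 − α = −7321/1464 − (−5) = −7321/1464 + 5 = −1/1464, so |y_2 − α| = 1/1464.
|y_1 − α|² = 1/144.
Ratio = (1/1464) / (1/144) = 6/61.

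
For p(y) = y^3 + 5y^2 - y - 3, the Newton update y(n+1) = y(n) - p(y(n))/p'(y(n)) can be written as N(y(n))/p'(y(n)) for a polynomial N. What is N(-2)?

7

p'(y) = 3y^2 + 10y - 1.
N(y) = y·p'(y) - p(y) = y·(3y^2 + 10y - 1) - (y^3 + 5y^2 - y - 3) = 2y^3 + 5y^2 + 3.
N(-2) = 7.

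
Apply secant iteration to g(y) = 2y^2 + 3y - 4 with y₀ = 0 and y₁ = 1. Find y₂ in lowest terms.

4/5

g(0) = -4, g(1) = 1. y₂ = 1 - 1·(1 - 0)/(1 - (-4)) = 4/5.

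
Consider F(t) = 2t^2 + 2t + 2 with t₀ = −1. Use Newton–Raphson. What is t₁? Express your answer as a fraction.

F'(t) = 4t + 2.
F(−1) = 2, F'(−1) = −2, so t₁ = (−1) − 2/(−2) = 0.

0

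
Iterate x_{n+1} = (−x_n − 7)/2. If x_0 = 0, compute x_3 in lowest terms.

−21/8

x_1 = (−0 − 7)/2 = −7/2.
x_2 = (−(−7/2) − 7)/2 = −7/4.
x_3 = (−(−7/4) − 7)/2 = −21/8.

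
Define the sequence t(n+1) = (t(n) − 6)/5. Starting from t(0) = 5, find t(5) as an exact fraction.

t(1) = (5 − 6)/5 = −1/5.
t(2) = ((−1/5) − 6)/5 = −31/25.
t(3) = ((−31/25) − 6)/5 = −181/125.
t(4) = ((−181/125) − 6)/5 = −931/625.
t(5) = ((−931/625) − 6)/5 = −4681/3125.

−4681/3125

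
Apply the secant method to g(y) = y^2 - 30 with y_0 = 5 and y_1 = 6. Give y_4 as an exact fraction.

2766/505

g(5) = -5, g(6) = 6. y_2 = 6 - 6·(6 - 5)/(6 - (-5)) = 60/11.
g(6) = 6, g(60/11) = -30/121. y_3 = (60/11) - (-30/121)·((60/11) - 6)/((-30/121) - 6) = 115/21.
g(60/11) = -30/121, g(115/21) = -5/441. y_4 = (115/21) - (-5/441)·((115/21) - (60/11))/((-5/441) - (-30/121)) = 2766/505.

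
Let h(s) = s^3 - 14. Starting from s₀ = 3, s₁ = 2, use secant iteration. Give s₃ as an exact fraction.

h(3) = 13, h(2) = -6. s₂ = 2 - (-6)·(2 - 3)/((-6) - 13) = 44/19.
h(2) = -6, h(44/19) = -10842/6859. s₃ = (44/19) - (-10842/6859)·((44/19) - 2)/((-10842/6859) - (-6)) = 2045/842.

2045/842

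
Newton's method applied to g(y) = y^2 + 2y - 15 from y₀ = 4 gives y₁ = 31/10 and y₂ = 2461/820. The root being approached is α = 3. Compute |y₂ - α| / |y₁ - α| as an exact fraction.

1/82

y₁ - α = 31/10 - 3 = 1/10, so |y₁ - α| = 1/10.
y₂ - α = 2461/820 - 3 = 1/820, so |y₂ - α| = 1/820.
Ratio = (1/820) / (1/10) = 1/82.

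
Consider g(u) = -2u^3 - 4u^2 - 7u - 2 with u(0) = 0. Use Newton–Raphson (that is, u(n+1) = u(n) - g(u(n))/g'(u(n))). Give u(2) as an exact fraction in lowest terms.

-202/595

g'(u) = -6u^2 - 8u - 7.
g(0) = -2, g'(0) = -7, so u(1) = 0 - (-2)/(-7) = -2/7.
g(-2/7) = -96/343, g'(-2/7) = -255/49, so u(2) = (-2/7) - (-96/343)/(-255/49) = -202/595.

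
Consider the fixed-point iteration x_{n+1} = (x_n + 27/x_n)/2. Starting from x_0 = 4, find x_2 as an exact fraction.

3577/688

x_1 = (4 + 27/4)/2 = 43/8.
x_2 = (43/8 + 27/(43/8))/2 = 3577/688.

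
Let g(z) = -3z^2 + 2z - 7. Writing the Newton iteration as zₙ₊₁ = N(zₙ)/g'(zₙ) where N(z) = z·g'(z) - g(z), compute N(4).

-41

g'(z) = -6z + 2.
N(z) = z·g'(z) - g(z) = z·(-6z + 2) - (-3z^2 + 2z - 7) = -3z^2 + 7.
N(4) = -41.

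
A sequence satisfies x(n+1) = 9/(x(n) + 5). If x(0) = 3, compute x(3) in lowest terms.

x(1) = 9/(3 + 5) = 9/8.
x(2) = 9/(9/8 + 5) = 72/49.
x(3) = 9/(72/49 + 5) = 441/317.

441/317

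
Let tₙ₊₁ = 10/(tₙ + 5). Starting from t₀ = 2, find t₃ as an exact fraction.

t₁ = 10/(2 + 5) = 10/7.
t₂ = 10/(10/7 + 5) = 14/9.
t₃ = 10/(14/9 + 5) = 90/59.

90/59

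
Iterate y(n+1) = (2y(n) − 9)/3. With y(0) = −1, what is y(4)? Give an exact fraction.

y(1) = (2·(−1) − 9)/3 = −11/3.
y(2) = (2·(−11/3) − 9)/3 = −49/9.
y(3) = (2·(−49/9) − 9)/3 = −179/27.
y(4) = (2·(−179/27) − 9)/3 = −601/81.

−601/81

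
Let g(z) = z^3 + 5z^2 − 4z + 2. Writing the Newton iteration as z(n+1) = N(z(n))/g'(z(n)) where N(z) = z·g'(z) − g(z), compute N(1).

5

g'(z) = 3z^2 + 10z − 4.
N(z) = z·g'(z) − g(z) = z·(3z^2 + 10z − 4) − (z^3 + 5z^2 − 4z + 2) = 2z^3 + 5z^2 − 2.
N(1) = 5.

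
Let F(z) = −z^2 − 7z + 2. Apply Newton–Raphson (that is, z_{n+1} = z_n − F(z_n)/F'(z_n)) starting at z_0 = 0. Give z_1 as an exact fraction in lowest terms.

F'(z) = −2z − 7.
F(0) = 2, F'(0) = −7, so z_1 = 0 − 2/(−7) = 2/7.

2/7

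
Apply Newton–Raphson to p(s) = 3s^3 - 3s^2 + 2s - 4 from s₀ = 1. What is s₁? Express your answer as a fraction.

7/5

p'(s) = 9s^2 - 6s + 2.
p(1) = -2, p'(1) = 5, so s₁ = 1 - (-2)/5 = 7/5.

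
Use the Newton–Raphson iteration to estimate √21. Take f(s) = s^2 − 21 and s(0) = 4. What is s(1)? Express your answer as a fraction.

f'(s) = 2s.
f(4) = −5, f'(4) = 8, so s(1) = 4 − (−5)/8 = 37/8.

37/8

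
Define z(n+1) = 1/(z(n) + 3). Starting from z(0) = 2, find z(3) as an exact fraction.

z(1) = 1/(2 + 3) = 1/5.
z(2) = 1/(1/5 + 3) = 5/16.
z(3) = 1/(5/16 + 3) = 16/53.

16/53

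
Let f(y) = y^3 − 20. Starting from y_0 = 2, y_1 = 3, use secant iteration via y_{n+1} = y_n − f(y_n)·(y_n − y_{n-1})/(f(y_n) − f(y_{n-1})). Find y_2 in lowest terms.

50/19

f(2) = −12, f(3) = 7. y_2 = 3 − 7·(3 − 2)/(7 − (−12)) = 50/19.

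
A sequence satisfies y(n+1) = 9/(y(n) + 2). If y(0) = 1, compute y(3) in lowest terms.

y(1) = 9/(1 + 2) = 3.
y(2) = 9/(3 + 2) = 9/5.
y(3) = 9/(9/5 + 2) = 45/19.

45/19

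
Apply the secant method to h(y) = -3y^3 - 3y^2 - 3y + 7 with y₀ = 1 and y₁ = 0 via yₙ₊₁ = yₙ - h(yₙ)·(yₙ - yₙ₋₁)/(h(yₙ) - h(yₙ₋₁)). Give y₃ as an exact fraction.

189/193

h(1) = -2, h(0) = 7. y₂ = 0 - 7·(0 - 1)/(7 - (-2)) = 7/9.
h(0) = 7, h(7/9) = 350/243. y₃ = (7/9) - (350/243)·((7/9) - 0)/((350/243) - 7) = 189/193.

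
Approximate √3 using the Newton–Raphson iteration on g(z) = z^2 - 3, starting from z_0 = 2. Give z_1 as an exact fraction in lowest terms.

g'(z) = 2z.
g(2) = 1, g'(2) = 4, so z_1 = 2 - 1/4 = 7/4.

7/4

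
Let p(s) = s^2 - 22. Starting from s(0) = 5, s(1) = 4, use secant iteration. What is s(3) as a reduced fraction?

61/13

p(5) = 3, p(4) = -6. s(2) = 4 - (-6)·(4 - 5)/((-6) - 3) = 14/3.
p(4) = -6, p(14/3) = -2/9. s(3) = (14/3) - (-2/9)·((14/3) - 4)/((-2/9) - (-6)) = 61/13.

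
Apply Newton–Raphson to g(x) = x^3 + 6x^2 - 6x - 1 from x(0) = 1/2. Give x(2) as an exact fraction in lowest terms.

4867/2115

g'(x) = 3x^2 + 12x - 6.
g(1/2) = -19/8, g'(1/2) = 3/4, so x(1) = (1/2) - (-19/8)/(3/4) = 11/3.
g(11/3) = 2888/27, g'(11/3) = 235/3, so x(2) = (11/3) - (2888/27)/(235/3) = 4867/2115.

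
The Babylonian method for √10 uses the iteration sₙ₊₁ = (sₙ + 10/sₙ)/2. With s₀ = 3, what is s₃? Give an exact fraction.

1039681/328776

s₁ = (3 + 10/3)/2 = 19/6.
s₂ = (19/6 + 10/(19/6))/2 = 721/228.
s₃ = (721/228 + 10/(721/228))/2 = 1039681/328776.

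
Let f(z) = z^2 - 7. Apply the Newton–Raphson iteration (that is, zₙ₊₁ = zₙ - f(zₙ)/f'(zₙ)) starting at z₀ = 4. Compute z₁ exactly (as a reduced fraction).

23/8

f'(z) = 2z.
f(4) = 9, f'(4) = 8, so z₁ = 4 - 9/8 = 23/8.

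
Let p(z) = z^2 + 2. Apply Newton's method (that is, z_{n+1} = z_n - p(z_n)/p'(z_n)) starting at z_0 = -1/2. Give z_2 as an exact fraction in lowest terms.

p'(z) = 2z.
p(-1/2) = 9/4, p'(-1/2) = -1, so z_1 = (-1/2) - (9/4)/(-1) = 7/4.
p(7/4) = 81/16, p'(7/4) = 7/2, so z_2 = (7/4) - (81/16)/(7/2) = 17/56.

17/56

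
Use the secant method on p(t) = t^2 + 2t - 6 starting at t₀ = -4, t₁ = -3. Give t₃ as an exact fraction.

p(-4) = 2, p(-3) = -3. t₂ = (-3) - (-3)·((-3) - (-4))/((-3) - 2) = -18/5.
p(-3) = -3, p(-18/5) = -6/25. t₃ = (-18/5) - (-6/25)·((-18/5) - (-3))/((-6/25) - (-3)) = -84/23.

-84/23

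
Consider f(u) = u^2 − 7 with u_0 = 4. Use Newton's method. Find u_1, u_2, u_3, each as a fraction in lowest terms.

f'(u) = 2u.
f(4) = 9, f'(4) = 8, so u_1 = 4 − 9/8 = 23/8.
f(23/8) = 81/64, f'(23/8) = 23/4, so u_2 = (23/8) − (81/64)/(23/4) = 977/368.
f(977/368) = 6561/135424, f'(977/368) = 977/184, so u_3 = (977/368) − (6561/135424)/(977/184) = 1902497/719072.

u_1 = 23/8, u_2 = 977/368, u_3 = 1902497/719072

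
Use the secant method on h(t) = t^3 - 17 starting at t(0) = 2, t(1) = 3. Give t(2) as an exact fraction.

47/19

h(2) = -9, h(3) = 10. t(2) = 3 - 10·(3 - 2)/(10 - (-9)) = 47/19.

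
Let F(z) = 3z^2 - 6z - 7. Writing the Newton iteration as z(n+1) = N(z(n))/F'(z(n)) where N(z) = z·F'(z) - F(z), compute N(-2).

19

F'(z) = 6z - 6.
N(z) = z·F'(z) - F(z) = z·(6z - 6) - (3z^2 - 6z - 7) = 3z^2 + 7.
N(-2) = 19.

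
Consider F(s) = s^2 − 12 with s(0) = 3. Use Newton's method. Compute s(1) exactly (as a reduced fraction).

7/2

F'(s) = 2s.
F(3) = −3, F'(3) = 6, so s(1) = 3 − (−3)/6 = 7/2.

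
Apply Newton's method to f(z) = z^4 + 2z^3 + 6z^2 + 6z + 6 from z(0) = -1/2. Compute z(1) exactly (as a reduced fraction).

f'(z) = 4z^3 + 6z^2 + 12z + 6.
f(-1/2) = 69/16, f'(-1/2) = 1, so z(1) = (-1/2) - (69/16)/1 = -77/16.

-77/16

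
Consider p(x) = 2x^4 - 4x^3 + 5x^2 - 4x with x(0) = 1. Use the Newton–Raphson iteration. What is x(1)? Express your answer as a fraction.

3/2

p'(x) = 8x^3 - 12x^2 + 10x - 4.
p(1) = -1, p'(1) = 2, so x(1) = 1 - (-1)/2 = 3/2.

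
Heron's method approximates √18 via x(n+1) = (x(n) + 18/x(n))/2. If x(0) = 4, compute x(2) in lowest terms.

577/136

x(1) = (4 + 18/4)/2 = 17/4.
x(2) = (17/4 + 18/(17/4))/2 = 577/136.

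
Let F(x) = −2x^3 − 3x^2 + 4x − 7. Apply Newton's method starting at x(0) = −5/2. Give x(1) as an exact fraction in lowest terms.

−203/74

F'(x) = −6x^2 − 6x + 4.
F(−5/2) = −9/2, F'(−5/2) = −37/2, so x(1) = (−5/2) − (−9/2)/(−37/2) = −203/74.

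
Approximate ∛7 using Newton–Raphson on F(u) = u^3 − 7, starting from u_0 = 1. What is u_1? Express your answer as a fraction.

3

F'(u) = 3u^2.
F(1) = −6, F'(1) = 3, so u_1 = 1 − (−6)/3 = 3.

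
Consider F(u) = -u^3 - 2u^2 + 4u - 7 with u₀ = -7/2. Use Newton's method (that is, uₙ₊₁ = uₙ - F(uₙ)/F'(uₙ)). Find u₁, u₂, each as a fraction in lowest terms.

u₁ = -91/25, u₂ = -1202467/331075

F'(u) = -3u^2 - 4u + 4.
F(-7/2) = -21/8, F'(-7/2) = -75/4, so u₁ = (-7/2) - (-21/8)/(-75/4) = -91/25.
F(-91/25) = 2646/15625, F'(-91/25) = -13243/625, so u₂ = (-91/25) - (2646/15625)/(-13243/625) = -1202467/331075.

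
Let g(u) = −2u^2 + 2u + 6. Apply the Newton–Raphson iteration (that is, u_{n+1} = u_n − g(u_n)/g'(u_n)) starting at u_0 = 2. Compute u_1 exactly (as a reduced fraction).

g'(u) = −4u + 2.
g(2) = 2, g'(2) = −6, so u_1 = 2 − 2/(−6) = 7/3.

7/3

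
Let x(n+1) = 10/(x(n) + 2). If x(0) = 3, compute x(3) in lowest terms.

20/9

x(1) = 10/(3 + 2) = 2.
x(2) = 10/(2 + 2) = 5/2.
x(3) = 10/(5/2 + 2) = 20/9.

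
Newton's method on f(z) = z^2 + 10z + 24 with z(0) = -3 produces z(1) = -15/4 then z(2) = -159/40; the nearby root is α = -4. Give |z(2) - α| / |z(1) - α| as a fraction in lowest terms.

z(1) - α = -15/4 - (-4) = -15/4 + 4 = 1/4, so |z(1) - α| = 1/4.
z(2) - α = -159/40 - (-4) = -159/40 + 4 = 1/40, so |z(2) - α| = 1/40.
Ratio = (1/40) / (1/4) = 1/10.

1/10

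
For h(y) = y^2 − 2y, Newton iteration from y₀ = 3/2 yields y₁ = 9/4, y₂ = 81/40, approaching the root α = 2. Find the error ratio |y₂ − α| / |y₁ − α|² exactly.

y₁ − α = 9/4 − 2 = 1/4, so |y₁ − α| = 1/4.
y₂ − α = 81/40 − 2 = 1/40, so |y₂ − α| = 1/40.
|y₁ − α|² = 1/16.
Ratio = (1/40) / (1/16) = 2/5.

2/5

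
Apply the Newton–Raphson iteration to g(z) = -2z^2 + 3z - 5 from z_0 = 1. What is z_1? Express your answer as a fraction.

-3

g'(z) = -4z + 3.
g(1) = -4, g'(1) = -1, so z_1 = 1 - (-4)/(-1) = -3.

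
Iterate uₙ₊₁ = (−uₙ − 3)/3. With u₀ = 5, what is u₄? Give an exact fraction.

u₁ = (−5 − 3)/3 = −8/3.
u₂ = (−(−8/3) − 3)/3 = −1/9.
u₃ = (−(−1/9) − 3)/3 = −26/27.
u₄ = (−(−26/27) − 3)/3 = −55/81.

−55/81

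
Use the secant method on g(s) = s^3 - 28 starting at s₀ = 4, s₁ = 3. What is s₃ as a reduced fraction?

113260/37297

g(4) = 36, g(3) = -1. s₂ = 3 - (-1)·(3 - 4)/((-1) - 36) = 112/37.
g(3) = -1, g(112/37) = -13356/50653. s₃ = (112/37) - (-13356/50653)·((112/37) - 3)/((-13356/50653) - (-1)) = 113260/37297.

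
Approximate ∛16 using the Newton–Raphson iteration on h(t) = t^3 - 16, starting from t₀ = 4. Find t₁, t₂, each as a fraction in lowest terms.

t₁ = 3, t₂ = 70/27

h'(t) = 3t^2.
h(4) = 48, h'(4) = 48, so t₁ = 4 - 48/48 = 3.
h(3) = 11, h'(3) = 27, so t₂ = 3 - 11/27 = 70/27.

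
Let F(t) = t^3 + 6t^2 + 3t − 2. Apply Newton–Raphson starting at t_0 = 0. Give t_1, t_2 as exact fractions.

t_1 = 2/3, t_2 = 142/333

F'(t) = 3t^2 + 12t + 3.
F(0) = −2, F'(0) = 3, so t_1 = 0 − (−2)/3 = 2/3.
F(2/3) = 80/27, F'(2/3) = 37/3, so t_2 = (2/3) − (80/27)/(37/3) = 142/333.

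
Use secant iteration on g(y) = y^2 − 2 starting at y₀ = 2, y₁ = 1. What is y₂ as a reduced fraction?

g(2) = 2, g(1) = −1. y₂ = 1 − (−1)·(1 − 2)/((−1) − 2) = 4/3.

4/3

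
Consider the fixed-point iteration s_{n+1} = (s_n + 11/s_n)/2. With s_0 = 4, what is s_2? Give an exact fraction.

1433/432

s_1 = (4 + 11/4)/2 = 27/8.
s_2 = (27/8 + 11/(27/8))/2 = 1433/432.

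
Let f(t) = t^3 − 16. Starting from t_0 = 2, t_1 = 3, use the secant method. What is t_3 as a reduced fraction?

19990/7987

f(2) = −8, f(3) = 11. t_2 = 3 − 11·(3 − 2)/(11 − (−8)) = 46/19.
f(3) = 11, f(46/19) = −12408/6859. t_3 = (46/19) − (−12408/6859)·((46/19) − 3)/((−12408/6859) − 11) = 19990/7987.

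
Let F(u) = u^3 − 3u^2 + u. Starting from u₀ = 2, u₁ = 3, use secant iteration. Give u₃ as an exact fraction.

F(2) = −2, F(3) = 3. u₂ = 3 − 3·(3 − 2)/(3 − (−2)) = 12/5.
F(3) = 3, F(12/5) = −132/125. u₃ = (12/5) − (−132/125)·((12/5) − 3)/((−132/125) − 3) = 432/169.

432/169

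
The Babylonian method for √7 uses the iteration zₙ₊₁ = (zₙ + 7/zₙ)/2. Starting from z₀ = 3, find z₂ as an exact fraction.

127/48

z₁ = (3 + 7/3)/2 = 8/3.
z₂ = (8/3 + 7/(8/3))/2 = 127/48.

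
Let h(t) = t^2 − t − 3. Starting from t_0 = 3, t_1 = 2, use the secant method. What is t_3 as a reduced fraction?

30/13

h(3) = 3, h(2) = −1. t_2 = 2 − (−1)·(2 − 3)/((−1) − 3) = 9/4.
h(2) = −1, h(9/4) = −3/16. t_3 = (9/4) − (−3/16)·((9/4) − 2)/((−3/16) − (−1)) = 30/13.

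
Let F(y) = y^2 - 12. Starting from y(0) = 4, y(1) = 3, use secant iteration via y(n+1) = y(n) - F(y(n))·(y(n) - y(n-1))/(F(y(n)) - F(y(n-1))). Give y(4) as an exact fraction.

F(4) = 4, F(3) = -3. y(2) = 3 - (-3)·(3 - 4)/((-3) - 4) = 24/7.
F(3) = -3, F(24/7) = -12/49. y(3) = (24/7) - (-12/49)·((24/7) - 3)/((-12/49) - (-3)) = 52/15.
F(24/7) = -12/49, F(52/15) = 4/225. y(4) = (52/15) - (4/225)·((52/15) - (24/7))/((4/225) - (-12/49)) = 627/181.

627/181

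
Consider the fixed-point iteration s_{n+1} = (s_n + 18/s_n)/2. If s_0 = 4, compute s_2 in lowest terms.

577/136

s_1 = (4 + 18/4)/2 = 17/4.
s_2 = (17/4 + 18/(17/4))/2 = 577/136.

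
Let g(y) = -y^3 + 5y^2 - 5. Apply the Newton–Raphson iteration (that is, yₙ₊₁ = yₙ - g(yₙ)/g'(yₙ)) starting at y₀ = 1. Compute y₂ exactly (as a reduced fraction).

g'(y) = -3y^2 + 10y.
g(1) = -1, g'(1) = 7, so y₁ = 1 - (-1)/7 = 8/7.
g(8/7) = 13/343, g'(8/7) = 368/49, so y₂ = (8/7) - (13/343)/(368/49) = 2931/2576.

2931/2576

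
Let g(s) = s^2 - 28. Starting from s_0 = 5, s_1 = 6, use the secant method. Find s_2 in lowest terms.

58/11

g(5) = -3, g(6) = 8. s_2 = 6 - 8·(6 - 5)/(8 - (-3)) = 58/11.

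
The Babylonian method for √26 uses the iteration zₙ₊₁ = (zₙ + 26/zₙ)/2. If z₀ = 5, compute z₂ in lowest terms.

z₁ = (5 + 26/5)/2 = 51/10.
z₂ = (51/10 + 26/(51/10))/2 = 5201/1020.

5201/1020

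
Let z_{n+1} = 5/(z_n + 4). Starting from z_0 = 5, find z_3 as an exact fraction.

z_1 = 5/(5 + 4) = 5/9.
z_2 = 5/(5/9 + 4) = 45/41.
z_3 = 5/(45/41 + 4) = 205/209.

205/209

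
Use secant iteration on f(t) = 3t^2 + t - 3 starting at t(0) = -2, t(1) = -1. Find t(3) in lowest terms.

f(-2) = 7, f(-1) = -1. t(2) = (-1) - (-1)·((-1) - (-2))/((-1) - 7) = -9/8.
f(-1) = -1, f(-9/8) = -21/64. t(3) = (-9/8) - (-21/64)·((-9/8) - (-1))/((-21/64) - (-1)) = -51/43.

-51/43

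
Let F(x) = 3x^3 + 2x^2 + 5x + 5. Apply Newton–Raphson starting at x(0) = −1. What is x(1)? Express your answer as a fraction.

−9/10

F'(x) = 9x^2 + 4x + 5.
F(−1) = −1, F'(−1) = 10, so x(1) = (−1) − (−1)/10 = −9/10.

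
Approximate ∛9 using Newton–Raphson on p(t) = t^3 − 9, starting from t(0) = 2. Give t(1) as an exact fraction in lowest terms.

p'(t) = 3t^2.
p(2) = −1, p'(2) = 12, so t(1) = 2 − (−1)/12 = 25/12.

25/12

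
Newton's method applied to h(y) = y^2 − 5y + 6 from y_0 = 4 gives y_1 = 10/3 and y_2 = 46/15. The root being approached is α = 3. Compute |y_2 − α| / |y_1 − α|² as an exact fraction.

3/5

y_1 − α = 10/3 − 3 = 1/3, so |y_1 − α| = 1/3.
y_2 − α = 46/15 − 3 = 1/15, so |y_2 − α| = 1/15.
|y_1 − α|² = 1/9.
Ratio = (1/15) / (1/9) = 3/5.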